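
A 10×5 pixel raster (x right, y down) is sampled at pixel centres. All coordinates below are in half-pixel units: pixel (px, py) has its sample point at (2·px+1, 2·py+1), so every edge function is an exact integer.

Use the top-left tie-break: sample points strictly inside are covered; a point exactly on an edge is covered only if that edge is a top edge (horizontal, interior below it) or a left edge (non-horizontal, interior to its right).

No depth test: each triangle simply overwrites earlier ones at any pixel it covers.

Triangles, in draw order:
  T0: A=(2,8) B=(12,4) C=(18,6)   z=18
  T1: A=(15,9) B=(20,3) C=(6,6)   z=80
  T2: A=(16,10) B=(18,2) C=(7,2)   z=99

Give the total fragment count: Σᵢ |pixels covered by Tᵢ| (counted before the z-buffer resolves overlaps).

T0:
  2·area = 44
  edge (2, 8)→(12, 4): d=(10,-4) top-left  bias=+0
  edge (12, 4)→(18, 6): d=(6,2) right/bottom  bias=-1
  edge (18, 6)→(2, 8): d=(-16,2) right/bottom  bias=-1
    (1,0)@(3, 1): e=[-66,0,110] → ·  [on edge]
    (4,1)@(9, 3): e=[-22,0,66] → ·  [on edge]
    (5,2)@(11, 5): e=[6,8,30] → #
    (6,2)@(13, 5): e=[14,4,26] → #
    (7,2)@(15, 5): e=[22,0,22] → ·  [on edge]
    (2,3)@(5, 7): e=[2,32,10] → #
    (3,3)@(7, 7): e=[10,28,6] → #
    (4,3)@(9, 7): e=[18,24,2] → #
    (5,3)@(11, 7): e=[26,20,-2] → ·
    (6,3)@(13, 7): e=[34,16,-6] → ·
    (2,4)@(5, 9): e=[22,44,-22] → ·
    (3,4)@(7, 9): e=[30,40,-26] → ·
  covered (5 px):
    · · · · · · · · · ·
    · · · · · · · · · ·
    · · · · · # # · · ·
    · · # # # · · · · ·
    · · · · · · · · · ·
T1:
  2·area = 69  (B↔C swapped to make it positive)
  edge (15, 9)→(6, 6): d=(-9,-3) top-left  bias=+0
  edge (6, 6)→(20, 3): d=(14,-3) top-left  bias=+0
  edge (20, 3)→(15, 9): d=(-5,6) right/bottom  bias=-1
    (1,2)@(3, 5): e=[0,-23,92] → ·  [on edge]
    (5,2)@(11, 5): e=[24,1,44] → #
    (6,2)@(13, 5): e=[30,7,32] → #
    (7,2)@(15, 5): e=[36,13,20] → #
    (8,2)@(17, 5): e=[42,19,8] → #
    (9,2)@(19, 5): e=[48,25,-4] → ·
    (4,3)@(9, 7): e=[0,23,46] → #  [on edge]
    (8,3)@(17, 7): e=[24,47,-2] → ·
    (4,4)@(9, 9): e=[-18,51,36] → ·
    (5,4)@(11, 9): e=[-12,57,24] → ·
    (6,4)@(13, 9): e=[-6,63,12] → ·
    (7,4)@(15, 9): e=[0,69,0] → ·  [on edge]
  covered (8 px):
    · · · · · · · · · ·
    · · · · · · · · · ·
    · · · · · # # # # ·
    · · · · # # # # · ·
    · · · · · · · · · ·
T2:
  2·area = 88  (B↔C swapped to make it positive)
  edge (16, 10)→(7, 2): d=(-9,-8) top-left  bias=+0
  edge (7, 2)→(18, 2): d=(11,0) top-left  bias=+0
  edge (18, 2)→(16, 10): d=(-2,8) right/bottom  bias=-1
    (4,1)@(9, 3): e=[7,11,70] → #
    (5,1)@(11, 3): e=[23,11,54] → #
    (6,1)@(13, 3): e=[39,11,38] → #
    (7,1)@(15, 3): e=[55,11,22] → #
    (8,1)@(17, 3): e=[71,11,6] → #
    (9,1)@(19, 3): e=[87,11,-10] → ·
    (4,2)@(9, 5): e=[-11,33,66] → ·
    (5,2)@(11, 5): e=[5,33,50] → #
    (9,2)@(19, 5): e=[69,33,-14] → ·
    (5,3)@(11, 7): e=[-13,55,46] → ·
    (6,3)@(13, 7): e=[3,55,30] → #
    (8,3)@(17, 7): e=[35,55,-2] → ·
  covered (12 px):
    · · · · · · · · · ·
    · · · · # # # # # ·
    · · · · · # # # # ·
    · · · · · · # # · ·
    · · · · · · · # · ·

Final: 25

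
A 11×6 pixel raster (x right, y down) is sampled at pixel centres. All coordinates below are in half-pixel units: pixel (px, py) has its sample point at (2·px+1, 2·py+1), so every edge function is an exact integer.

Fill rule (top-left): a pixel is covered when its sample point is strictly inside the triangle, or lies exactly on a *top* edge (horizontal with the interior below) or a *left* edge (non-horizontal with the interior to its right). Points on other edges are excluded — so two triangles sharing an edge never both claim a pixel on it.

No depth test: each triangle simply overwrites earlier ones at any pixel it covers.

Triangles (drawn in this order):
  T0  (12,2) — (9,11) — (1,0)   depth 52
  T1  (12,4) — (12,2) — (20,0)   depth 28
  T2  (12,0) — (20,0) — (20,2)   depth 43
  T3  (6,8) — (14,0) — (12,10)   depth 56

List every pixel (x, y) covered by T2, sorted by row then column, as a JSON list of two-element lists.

T0:
  2·area = 105
  edge (12, 2)→(9, 11): d=(-3,9) right/bottom  bias=-1
  edge (9, 11)→(1, 0): d=(-8,-11) top-left  bias=+0
  edge (1, 0)→(12, 2): d=(11,2) right/bottom  bias=-1
    (1,0)@(3, 1): e=[84,14,7] → X
    (2,0)@(5, 1): e=[66,36,3] → X
    (3,0)@(7, 1): e=[48,58,-1] → .
    (1,1)@(3, 3): e=[78,-2,29] → .
    (2,1)@(5, 3): e=[60,20,25] → X
    (3,1)@(7, 3): e=[42,42,21] → X
    (4,1)@(9, 3): e=[24,64,17] → X
    (5,1)@(11, 3): e=[6,86,13] → X
    (6,1)@(13, 3): e=[-12,108,9] → .
    (2,2)@(5, 5): e=[54,4,47] → X
    (5,2)@(11, 5): e=[0,70,35] → .  [on edge]
    (2,3)@(5, 7): e=[48,-12,69] → .
    (4,5)@(9, 11): e=[0,0,105] → .  [on edge]
  covered (12 px):
    . X X . . . . . . . .
    . . X X X X . . . . .
    . . X X X . . . . . .
    . . . X X . . . . . .
    . . . . X . . . . . .
    . . . . . . . . . . .
T1:
  2·area = 16
  edge (12, 4)→(12, 2): d=(0,-2) top-left  bias=+0
  edge (12, 2)→(20, 0): d=(8,-2) top-left  bias=+0
  edge (20, 0)→(12, 4): d=(-8,4) right/bottom  bias=-1
    (8,0)@(17, 1): e=[10,2,4] → X
    (9,0)@(19, 1): e=[14,6,-4] → .
    (6,1)@(13, 3): e=[2,10,4] → X
    (7,1)@(15, 3): e=[6,14,-4] → .
    (8,1)@(17, 3): e=[10,18,-12] → .
    (6,2)@(13, 5): e=[2,26,-12] → .
  covered (2 px):
    . . . . . . . . X . .
    . . . . . . X . . . .
    . . . . . . . . . . .
    . . . . . . . . . . .
    . . . . . . . . . . .
    . . . . . . . . . . .
T2:
  2·area = 16
  edge (12, 0)→(20, 0): d=(8,0) top-left  bias=+0
  edge (20, 0)→(20, 2): d=(0,2) right/bottom  bias=-1
  edge (20, 2)→(12, 0): d=(-8,-2) top-left  bias=+0
    (8,0)@(17, 1): e=[8,6,2] → X
    (9,0)@(19, 1): e=[8,2,6] → X
    (10,0)@(21, 1): e=[8,-2,10] → .
    (8,1)@(17, 3): e=[24,6,-14] → .
    (9,1)@(19, 3): e=[24,2,-10] → .
  covered (2 px):
    . . . . . . . . X X .
    . . . . . . . . . . .
    . . . . . . . . . . .
    . . . . . . . . . . .
    . . . . . . . . . . .
    . . . . . . . . . . .
T3:
  2·area = 64
  edge (6, 8)→(14, 0): d=(8,-8) top-left  bias=+0
  edge (14, 0)→(12, 10): d=(-2,10) right/bottom  bias=-1
  edge (12, 10)→(6, 8): d=(-6,-2) top-left  bias=+0
    (6,0)@(13, 1): e=[0,8,56] → X  [on edge]
    (7,0)@(15, 1): e=[16,-12,60] → .
    (5,1)@(11, 3): e=[0,24,40] → X  [on edge]
    (7,1)@(15, 3): e=[32,-16,48] → .
    (4,2)@(9, 5): e=[0,40,24] → X  [on edge]
    (6,2)@(13, 5): e=[32,0,32] → .  [on edge]
    (1,3)@(3, 7): e=[-32,96,0] → .  [on edge]
    (3,3)@(7, 7): e=[0,56,8] → X  [on edge]
    (6,3)@(13, 7): e=[48,-4,20] → .
    (2,4)@(5, 9): e=[0,72,-8] → .  [on edge]
    (3,4)@(7, 9): e=[16,52,-4] → .
    (4,4)@(9, 9): e=[32,32,0] → X  [on edge]
    (1,5)@(3, 11): e=[0,88,-24] → .  [on edge]
    (7,5)@(15, 11): e=[96,-32,0] → .  [on edge]
  covered (10 px):
    . . . . . . X . . . .
    . . . . . X X . . . .
    . . . . X X . . . . .
    . . . X X X . . . . .
    . . . . X X . . . . .
    . . . . . . . . . . .

Result: [[8,0],[9,0]]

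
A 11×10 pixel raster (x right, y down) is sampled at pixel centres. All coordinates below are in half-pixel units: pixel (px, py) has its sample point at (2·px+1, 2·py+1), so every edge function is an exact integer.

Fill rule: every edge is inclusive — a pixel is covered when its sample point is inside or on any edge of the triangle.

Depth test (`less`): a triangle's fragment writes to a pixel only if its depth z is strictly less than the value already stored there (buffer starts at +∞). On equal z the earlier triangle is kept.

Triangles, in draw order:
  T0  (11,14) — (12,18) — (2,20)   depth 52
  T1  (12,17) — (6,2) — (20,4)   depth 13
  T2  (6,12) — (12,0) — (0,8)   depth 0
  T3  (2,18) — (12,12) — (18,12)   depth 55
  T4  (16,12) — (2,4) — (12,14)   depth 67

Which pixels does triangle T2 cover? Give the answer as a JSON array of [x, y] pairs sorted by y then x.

T0:
  2·area = 42
  edge (11, 14)→(12, 18): d=(1,4) inclusive
  edge (12, 18)→(2, 20): d=(-10,2) inclusive
  edge (2, 20)→(11, 14): d=(9,-6) inclusive
    (5,7)@(11, 15): e=[1,32,9] → X
    (6,7)@(13, 15): e=[-7,28,21] → .
    (3,8)@(7, 17): e=[19,20,3] → X
    (4,8)@(9, 17): e=[11,16,15] → X
    (6,8)@(13, 17): e=[-5,8,39] → .
    (8,8)@(17, 17): e=[-21,0,63] → .  [on edge]
    (2,9)@(5, 19): e=[29,4,9] → X
    (3,9)@(7, 19): e=[21,0,21] → X  [on edge]
    (4,9)@(9, 19): e=[13,-4,33] → .
    (5,9)@(11, 19): e=[5,-8,45] → .
  covered (6 px):
    . . . . . . . . . . .
    . . . . . . . . . . .
    . . . . . . . . . . .
    . . . . . . . . . . .
    . . . . . . . . . . .
    . . . . . . . . . . .
    . . . . . . . . . . .
    . . . . . X . . . . .
    . . . X X X . . . . .
    . . X X . . . . . . .
T1:
  2·area = 198
  edge (12, 17)→(6, 2): d=(-6,-15) inclusive
  edge (6, 2)→(20, 4): d=(14,2) inclusive
  edge (20, 4)→(12, 17): d=(-8,13) inclusive
    (3,1)@(7, 3): e=[9,12,177] → X
    (4,1)@(9, 3): e=[39,8,151] → X
    (5,1)@(11, 3): e=[69,4,125] → X
    (6,1)@(13, 3): e=[99,0,99] → X  [on edge]
    (7,1)@(15, 3): e=[129,-4,73] → .
    (3,2)@(7, 5): e=[-3,40,161] → .
    (4,2)@(9, 5): e=[27,36,135] → X
    (7,2)@(15, 5): e=[117,24,57] → X
    (8,2)@(17, 5): e=[147,20,31] → X
    (9,2)@(19, 5): e=[177,16,5] → X
    (10,2)@(21, 5): e=[207,12,-21] → .
    (4,3)@(9, 7): e=[15,64,119] → X
  covered (25 px):
    . . . . . . . . . . .
    . . . X X X X . . . .
    . . . . X X X X X X .
    . . . . X X X X X . .
    . . . . X X X X . . .
    . . . . . X X X . . .
    . . . . . X X . . . .
    . . . . . . X . . . .
    . . . . . . . . . . .
    . . . . . . . . . . .
T2:
  2·area = 96  (B↔C swapped to make it positive)
  edge (6, 12)→(0, 8): d=(-6,-4) inclusive
  edge (0, 8)→(12, 0): d=(12,-8) inclusive
  edge (12, 0)→(6, 12): d=(-6,12) inclusive
    (5,0)@(11, 1): e=[86,4,6] → X
    (6,0)@(13, 1): e=[94,20,-18] → .
    (4,1)@(9, 3): e=[66,12,18] → X
    (5,1)@(11, 3): e=[74,28,-6] → .
    (2,2)@(5, 5): e=[38,4,54] → X
    (3,2)@(7, 5): e=[46,20,30] → X
    (5,2)@(11, 5): e=[62,52,-18] → .
    (1,3)@(3, 7): e=[18,12,66] → X
    (4,3)@(9, 7): e=[42,60,-6] → .
    (1,4)@(3, 9): e=[6,36,54] → X
    (4,4)@(9, 9): e=[30,84,-18] → .
    (1,5)@(3, 11): e=[-6,60,42] → .
  covered (12 px):
    . . . . . X . . . . .
    . . . . X . . . . . .
    . . X X X . . . . . .
    . X X X . . . . . . .
    . X X X . . . . . . .
    . . X . . . . . . . .
    . . . . . . . . . . .
    . . . . . . . . . . .
    . . . . . . . . . . .
    . . . . . . . . . . .
T3:
  2·area = 36
  edge (2, 18)→(12, 12): d=(10,-6) inclusive
  edge (12, 12)→(18, 12): d=(6,0) inclusive
  edge (18, 12)→(2, 18): d=(-16,6) inclusive
    (8,4)@(17, 9): e=[0,-18,54] → .  [on edge]
    (5,6)@(11, 13): e=[4,6,26] → X
    (6,6)@(13, 13): e=[16,6,14] → X
    (7,6)@(15, 13): e=[28,6,2] → X
    (8,6)@(17, 13): e=[40,6,-10] → .
    (3,7)@(7, 15): e=[0,18,18] → X  [on edge]
    (4,7)@(9, 15): e=[12,18,6] → X
    (5,7)@(11, 15): e=[24,18,-6] → .
    (6,7)@(13, 15): e=[36,18,-18] → .
    (7,7)@(15, 15): e=[48,18,-30] → .
    (3,8)@(7, 17): e=[20,30,-14] → .
    (4,8)@(9, 17): e=[32,30,-26] → .
  covered (5 px):
    . . . . . . . . . . .
    . . . . . . . . . . .
    . . . . . . . . . . .
    . . . . . . . . . . .
    . . . . . . . . . . .
    . . . . . . . . . . .
    . . . . . X X X . . .
    . . . X X . . . . . .
    . . . . . . . . . . .
    . . . . . . . . . . .
T4:
  2·area = 60  (B↔C swapped to make it positive)
  edge (16, 12)→(12, 14): d=(-4,2) inclusive
  edge (12, 14)→(2, 4): d=(-10,-10) inclusive
  edge (2, 4)→(16, 12): d=(14,8) inclusive
    (0,1)@(1, 3): e=[66,0,-6] → .  [on edge]
    (1,2)@(3, 5): e=[54,0,6] → X  [on edge]
    (2,2)@(5, 5): e=[50,20,-10] → .
    (1,3)@(3, 7): e=[46,-20,34] → .
    (2,3)@(5, 7): e=[42,0,18] → X  [on edge]
    (3,3)@(7, 7): e=[38,20,2] → X
    (4,3)@(9, 7): e=[34,40,-14] → .
    (2,4)@(5, 9): e=[34,-20,46] → .
    (3,4)@(7, 9): e=[30,0,30] → X  [on edge]
    (4,4)@(9, 9): e=[26,20,14] → X
    (5,4)@(11, 9): e=[22,40,-2] → .
    (3,5)@(7, 11): e=[22,-20,58] → .
    (4,5)@(9, 11): e=[18,0,42] → X  [on edge]
    (5,6)@(11, 13): e=[6,0,54] → X  [on edge]
    (6,7)@(13, 15): e=[-6,0,66] → .  [on edge]
    (7,8)@(15, 17): e=[-18,0,78] → .  [on edge]
    (8,9)@(17, 19): e=[-30,0,90] → .  [on edge]
  covered (10 px):
    . . . . . . . . . . .
    . . . . . . . . . . .
    . X . . . . . . . . .
    . . X X . . . . . . .
    . . . X X . . . . . .
    . . . . X X X . . . .
    . . . . . X X . . . .
    . . . . . . . . . . .
    . . . . . . . . . . .
    . . . . . . . . . . .

Final: [[5,0],[4,1],[2,2],[3,2],[4,2],[1,3],[2,3],[3,3],[1,4],[2,4],[3,4],[2,5]]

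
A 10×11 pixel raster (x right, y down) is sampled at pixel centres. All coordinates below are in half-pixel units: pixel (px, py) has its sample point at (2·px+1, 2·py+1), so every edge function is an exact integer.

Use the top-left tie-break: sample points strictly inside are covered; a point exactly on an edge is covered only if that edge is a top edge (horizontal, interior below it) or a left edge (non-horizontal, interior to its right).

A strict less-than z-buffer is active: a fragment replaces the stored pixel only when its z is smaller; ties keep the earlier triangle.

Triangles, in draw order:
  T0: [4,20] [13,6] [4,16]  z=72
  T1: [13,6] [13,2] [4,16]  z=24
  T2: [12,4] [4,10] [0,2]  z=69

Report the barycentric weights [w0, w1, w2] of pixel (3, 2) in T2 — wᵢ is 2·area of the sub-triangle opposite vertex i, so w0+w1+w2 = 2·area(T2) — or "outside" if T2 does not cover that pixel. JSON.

T0:
  2·area = 36  (B↔C swapped to make it positive)
  edge (4, 20)→(4, 16): d=(0,-4) top-left  bias=+0
  edge (4, 16)→(13, 6): d=(9,-10) top-left  bias=+0
  edge (13, 6)→(4, 20): d=(-9,14) right/bottom  bias=-1
    (5,4)@(11, 9): e=[28,7,1] → █
    (6,4)@(13, 9): e=[36,27,-27] → ·
    (4,5)@(9, 11): e=[20,5,11] → █
    (5,5)@(11, 11): e=[28,25,-17] → ·
    (3,6)@(7, 13): e=[12,3,21] → █
    (4,6)@(9, 13): e=[20,23,-7] → ·
    (2,7)@(5, 15): e=[4,1,31] → █
    (4,7)@(9, 15): e=[20,41,-25] → ·
    (2,8)@(5, 17): e=[4,19,13] → █
    (3,8)@(7, 17): e=[12,39,-15] → ·
    (2,9)@(5, 19): e=[4,37,-5] → ·
  covered (6 px):
    · · · · · · · · · ·
    · · · · · · · · · ·
    · · · · · · · · · ·
    · · · · · · · · · ·
    · · · · · █ · · · ·
    · · · · █ · · · · ·
    · · · █ · · · · · ·
    · · █ █ · · · · · ·
    · · █ · · · · · · ·
    · · · · · · · · · ·
    · · · · · · · · · ·
T1:
  2·area = 36  (B↔C swapped to make it positive)
  edge (13, 6)→(4, 16): d=(-9,10) right/bottom  bias=-1
  edge (4, 16)→(13, 2): d=(9,-14) top-left  bias=+0
  edge (13, 2)→(13, 6): d=(0,4) right/bottom  bias=-1
    (6,0)@(13, 1): e=[45,-9,0] → ·  [on edge]
    (6,1)@(13, 3): e=[27,9,0] → ·  [on edge]
    (6,2)@(13, 5): e=[9,27,0] → ·  [on edge]
    (5,3)@(11, 7): e=[11,17,8] → █
    (6,3)@(13, 7): e=[-9,45,0] → ·  [on edge]
    (4,4)@(9, 9): e=[13,7,16] → █
    (5,4)@(11, 9): e=[-7,35,8] → ·
    (6,4)@(13, 9): e=[-27,63,0] → ·  [on edge]
    (4,5)@(9, 11): e=[-5,25,16] → ·
    (6,5)@(13, 11): e=[-45,81,0] → ·  [on edge]
    (6,6)@(13, 13): e=[-63,99,0] → ·  [on edge]
    (6,7)@(13, 15): e=[-81,117,0] → ·  [on edge]
    (6,8)@(13, 17): e=[-99,135,0] → ·  [on edge]
    (6,9)@(13, 19): e=[-117,153,0] → ·  [on edge]
    (6,10)@(13, 21): e=[-135,171,0] → ·  [on edge]
  covered (2 px):
    · · · · · · · · · ·
    · · · · · · · · · ·
    · · · · · · · · · ·
    · · · · · █ · · · ·
    · · · · █ · · · · ·
    · · · · · · · · · ·
    · · · · · · · · · ·
    · · · · · · · · · ·
    · · · · · · · · · ·
    · · · · · · · · · ·
    · · · · · · · · · ·
T2:
  2·area = 88
  edge (12, 4)→(4, 10): d=(-8,6) right/bottom  bias=-1
  edge (4, 10)→(0, 2): d=(-4,-8) top-left  bias=+0
  edge (0, 2)→(12, 4): d=(12,2) right/bottom  bias=-1
    (0,1)@(1, 3): e=[74,4,10] → █
    (1,1)@(3, 3): e=[62,20,6] → █
    (2,1)@(5, 3): e=[50,36,2] → █
    (3,1)@(7, 3): e=[38,52,-2] → ·
    (0,2)@(1, 5): e=[58,-4,34] → ·
    (1,2)@(3, 5): e=[46,12,30] → █
    (3,2)@(7, 5): e=[22,44,22] → █
    (4,2)@(9, 5): e=[10,60,18] → █
    (5,2)@(11, 5): e=[-2,76,14] → ·
    (1,3)@(3, 7): e=[30,4,54] → █
    (4,3)@(9, 7): e=[-6,52,42] → ·
    (1,4)@(3, 9): e=[14,-4,78] → ·
  covered (11 px):
    · · · · · · · · · ·
    █ █ █ · · · · · · ·
    · █ █ █ █ · · · · ·
    · █ █ █ · · · · · ·
    · · █ · · · · · · ·
    · · · · · · · · · ·
    · · · · · · · · · ·
    · · · · · · · · · ·
    · · · · · · · · · ·
    · · · · · · · · · ·
    · · · · · · · · · ·

Result: [44,22,22]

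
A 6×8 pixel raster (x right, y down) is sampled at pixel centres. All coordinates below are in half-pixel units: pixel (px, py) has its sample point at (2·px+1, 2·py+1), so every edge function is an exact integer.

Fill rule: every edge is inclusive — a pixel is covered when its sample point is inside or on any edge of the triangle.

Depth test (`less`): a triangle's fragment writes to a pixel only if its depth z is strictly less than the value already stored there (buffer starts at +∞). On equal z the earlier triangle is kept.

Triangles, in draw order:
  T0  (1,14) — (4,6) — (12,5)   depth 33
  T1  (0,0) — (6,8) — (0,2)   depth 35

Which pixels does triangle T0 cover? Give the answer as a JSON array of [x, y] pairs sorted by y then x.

T0:
  2·area = 61
  edge (1, 14)→(4, 6): d=(3,-8) inclusive
  edge (4, 6)→(12, 5): d=(8,-1) inclusive
  edge (12, 5)→(1, 14): d=(-11,9) inclusive
    (2,3)@(5, 7): e=[11,9,41] → X
    (3,3)@(7, 7): e=[27,11,23] → X
    (4,3)@(9, 7): e=[43,13,5] → X
    (5,3)@(11, 7): e=[59,15,-13] → .
    (1,4)@(3, 9): e=[1,23,37] → X
    (4,4)@(9, 9): e=[49,29,-17] → .
    (1,5)@(3, 11): e=[7,39,15] → X
    (2,5)@(5, 11): e=[23,41,-3] → .
    (3,5)@(7, 11): e=[39,43,-21] → .
    (1,6)@(3, 13): e=[13,55,-7] → .
  covered (7 px):
    . . . . . .
    . . . . . .
    . . . . . .
    . . X X X .
    . X X X . .
    . X . . . .
    . . . . . .
    . . . . . .
T1:
  2·area = 12
  edge (0, 0)→(6, 8): d=(6,8) inclusive
  edge (6, 8)→(0, 2): d=(-6,-6) inclusive
  edge (0, 2)→(0, 0): d=(0,-2) inclusive
    (0,1)@(1, 3): e=[10,0,2] → X  [on edge]
    (1,1)@(3, 3): e=[-6,12,6] → .
    (0,2)@(1, 5): e=[22,-12,2] → .
    (1,2)@(3, 5): e=[6,0,6] → X  [on edge]
    (2,2)@(5, 5): e=[-10,12,10] → .
    (1,3)@(3, 7): e=[18,-12,6] → .
    (2,3)@(5, 7): e=[2,0,10] → X  [on edge]
    (3,3)@(7, 7): e=[-14,12,14] → .
    (2,4)@(5, 9): e=[14,-12,10] → .
    (3,4)@(7, 9): e=[-2,0,14] → .  [on edge]
    (4,5)@(9, 11): e=[-6,0,18] → .  [on edge]
    (5,6)@(11, 13): e=[-10,0,22] → .  [on edge]
  covered (3 px):
    . . . . . .
    X . . . . .
    . X . . . .
    . . X . . .
    . . . . . .
    . . . . . .
    . . . . . .
    . . . . . .

Final: [[2,3],[3,3],[4,3],[1,4],[2,4],[3,4],[1,5]]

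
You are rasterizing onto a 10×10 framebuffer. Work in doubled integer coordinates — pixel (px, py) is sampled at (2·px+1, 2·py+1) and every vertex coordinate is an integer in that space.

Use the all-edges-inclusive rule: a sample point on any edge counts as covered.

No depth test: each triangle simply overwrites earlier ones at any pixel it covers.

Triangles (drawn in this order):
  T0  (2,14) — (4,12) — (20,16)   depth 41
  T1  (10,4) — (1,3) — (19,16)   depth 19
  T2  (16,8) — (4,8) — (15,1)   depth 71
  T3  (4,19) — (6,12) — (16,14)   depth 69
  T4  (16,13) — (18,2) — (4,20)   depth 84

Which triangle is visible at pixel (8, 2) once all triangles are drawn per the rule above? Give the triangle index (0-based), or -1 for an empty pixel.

T0:
  2·area = 40
  edge (2, 14)→(4, 12): d=(2,-2) inclusive
  edge (4, 12)→(20, 16): d=(16,4) inclusive
  edge (20, 16)→(2, 14): d=(-18,-2) inclusive
    (7,0)@(15, 1): e=[0,-220,260] → .  [on edge]
    (6,1)@(13, 3): e=[0,-180,220] → .  [on edge]
    (5,2)@(11, 5): e=[0,-140,180] → .  [on edge]
    (4,3)@(9, 7): e=[0,-100,140] → .  [on edge]
    (3,4)@(7, 9): e=[0,-60,100] → .  [on edge]
    (2,5)@(5, 11): e=[0,-20,60] → .  [on edge]
    (1,6)@(3, 13): e=[0,20,20] → X  [on edge]
    (2,6)@(5, 13): e=[4,12,24] → X
    (3,6)@(7, 13): e=[8,4,28] → X
    (4,6)@(9, 13): e=[12,-4,32] → .
    (0,7)@(1, 15): e=[0,60,-20] → .  [on edge]
    (1,7)@(3, 15): e=[4,52,-16] → .
    (5,7)@(11, 15): e=[20,20,0] → X  [on edge]
  covered (6 px):
    . . . . . . . . . .
    . . . . . . . . . .
    . . . . . . . . . .
    . . . . . . . . . .
    . . . . . . . . . .
    . . . . . . . . . .
    . X X X . . . . . .
    . . . . . X X X . .
    . . . . . . . . . .
    . . . . . . . . . .
T1:
  2·area = 99  (B↔C swapped to make it positive)
  edge (10, 4)→(19, 16): d=(9,12) inclusive
  edge (19, 16)→(1, 3): d=(-18,-13) inclusive
  edge (1, 3)→(10, 4): d=(9,1) inclusive
    (0,1)@(1, 3): e=[99,0,0] → X  [on edge]
    (1,1)@(3, 3): e=[75,26,-2] → .
    (0,2)@(1, 5): e=[117,-36,18] → .
    (2,2)@(5, 5): e=[69,16,14] → X
    (3,2)@(7, 5): e=[45,42,12] → X
    (4,2)@(9, 5): e=[21,68,10] → X
    (5,2)@(11, 5): e=[-3,94,8] → .
    (9,2)@(19, 5): e=[-99,198,0] → .  [on edge]
    (2,3)@(5, 7): e=[87,-20,32] → .
    (3,3)@(7, 7): e=[63,6,30] → X
    (5,3)@(11, 7): e=[15,58,26] → X
    (6,3)@(13, 7): e=[-9,84,24] → .
  covered (12 px):
    . . . . . . . . . .
    X . . . . . . . . .
    . . X X X . . . . .
    . . . X X X . . . .
    . . . . . X X . . .
    . . . . . . X X . .
    . . . . . . . X . .
    . . . . . . . . . .
    . . . . . . . . . .
    . . . . . . . . . .
T2:
  2·area = 84
  edge (16, 8)→(4, 8): d=(-12,0) inclusive
  edge (4, 8)→(15, 1): d=(11,-7) inclusive
  edge (15, 1)→(16, 8): d=(1,7) inclusive
    (7,0)@(15, 1): e=[84,0,0] → X  [on edge]
    (8,0)@(17, 1): e=[84,14,-14] → .
    (6,1)@(13, 3): e=[60,8,16] → X
    (8,1)@(17, 3): e=[60,36,-12] → .
    (4,2)@(9, 5): e=[36,2,46] → X
    (5,2)@(11, 5): e=[36,16,32] → X
    (8,2)@(17, 5): e=[36,58,-10] → .
    (3,3)@(7, 7): e=[12,10,62] → X
    (8,3)@(17, 7): e=[12,80,-8] → .
    (3,4)@(7, 9): e=[-12,32,64] → .
    (4,4)@(9, 9): e=[-12,46,50] → .
    (5,4)@(11, 9): e=[-12,60,36] → .
    (8,7)@(17, 15): e=[-84,168,0] → .  [on edge]
  covered (12 px):
    . . . . . . . X . .
    . . . . . . X X . .
    . . . . X X X X . .
    . . . X X X X X . .
    . . . . . . . . . .
    . . . . . . . . . .
    . . . . . . . . . .
    . . . . . . . . . .
    . . . . . . . . . .
    . . . . . . . . . .
T3:
  2·area = 74
  edge (4, 19)→(6, 12): d=(2,-7) inclusive
  edge (6, 12)→(16, 14): d=(10,2) inclusive
  edge (16, 14)→(4, 19): d=(-12,5) inclusive
    (0,5)@(1, 11): e=[-37,0,111] → .  [on edge]
    (3,6)@(7, 13): e=[9,8,57] → X
    (4,6)@(9, 13): e=[23,4,47] → X
    (5,6)@(11, 13): e=[37,0,37] → X  [on edge]
    (6,6)@(13, 13): e=[51,-4,27] → .
    (3,7)@(7, 15): e=[13,28,33] → X
    (6,7)@(13, 15): e=[55,16,3] → X
    (7,7)@(15, 15): e=[69,12,-7] → .
    (2,8)@(5, 17): e=[3,52,19] → X
    (4,8)@(9, 17): e=[31,44,-1] → .
    (5,8)@(11, 17): e=[45,40,-11] → .
    (6,8)@(13, 17): e=[59,36,-21] → .
  covered (9 px):
    . . . . . . . . . .
    . . . . . . . . . .
    . . . . . . . . . .
    . . . . . . . . . .
    . . . . . . . . . .
    . . . . . . . . . .
    . . . X X X . . . .
    . . . X X X X . . .
    . . X X . . . . . .
    . . . . . . . . . .
T4:
  2·area = 118  (B↔C swapped to make it positive)
  edge (16, 13)→(4, 20): d=(-12,7) inclusive
  edge (4, 20)→(18, 2): d=(14,-18) inclusive
  edge (18, 2)→(16, 13): d=(-2,11) inclusive
    (8,2)@(17, 5): e=[89,24,5] → X
    (9,2)@(19, 5): e=[75,60,-17] → .
    (7,3)@(15, 7): e=[79,16,23] → X
    (9,3)@(19, 7): e=[51,88,-21] → .
    (6,4)@(13, 9): e=[69,8,41] → X
    (8,4)@(17, 9): e=[41,80,-3] → .
    (5,5)@(11, 11): e=[59,0,59] → X  [on edge]
    (8,5)@(17, 11): e=[17,108,-7] → .
    (5,6)@(11, 13): e=[35,28,55] → X
    (8,6)@(17, 13): e=[-7,136,-11] → .
    (4,7)@(9, 15): e=[25,20,73] → X
    (6,7)@(13, 15): e=[-3,92,29] → .
  covered (16 px):
    . . . . . . . . . .
    . . . . . . . . . .
    . . . . . . . . X .
    . . . . . . . X X .
    . . . . . . X X . .
    . . . . . X X X . .
    . . . . . X X X . .
    . . . . X X . . . .
    . . . X X . . . . .
    . . X . . . . . . .

Z-buffer (winner per pixel, '.' = empty):
  . . . . . . . 2 . .
  1 . . . . . 2 2 . .
  . . 1 1 2 2 2 2 4 .
  . . . 2 2 2 2 4 4 .
  . . . . . 1 4 4 . .
  . . . . . 4 4 4 . .
  . 0 0 3 3 4 4 4 . .
  . . . 3 4 4 3 0 . .
  . . 3 4 4 . . . . .
  . . 4 . . . . . . .

Answer: 4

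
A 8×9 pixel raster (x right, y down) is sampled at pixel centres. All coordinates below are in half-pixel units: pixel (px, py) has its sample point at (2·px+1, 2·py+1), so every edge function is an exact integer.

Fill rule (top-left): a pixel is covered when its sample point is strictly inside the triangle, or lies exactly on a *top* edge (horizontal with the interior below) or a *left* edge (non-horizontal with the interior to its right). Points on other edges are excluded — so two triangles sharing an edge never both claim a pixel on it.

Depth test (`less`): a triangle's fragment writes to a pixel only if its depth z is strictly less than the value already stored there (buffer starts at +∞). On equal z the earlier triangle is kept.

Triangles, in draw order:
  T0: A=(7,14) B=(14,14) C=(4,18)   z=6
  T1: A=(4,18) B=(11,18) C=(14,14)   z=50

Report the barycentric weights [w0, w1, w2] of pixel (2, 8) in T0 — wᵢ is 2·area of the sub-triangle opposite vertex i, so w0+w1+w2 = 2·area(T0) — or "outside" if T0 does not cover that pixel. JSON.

T0:
  2·area = 28
  edge (7, 14)→(14, 14): d=(7,0) top-left  bias=+0
  edge (14, 14)→(4, 18): d=(-10,4) right/bottom  bias=-1
  edge (4, 18)→(7, 14): d=(3,-4) top-left  bias=+0
    (3,7)@(7, 15): e=[7,18,3] → #
    (4,7)@(9, 15): e=[7,10,11] → #
    (5,7)@(11, 15): e=[7,2,19] → #
    (6,7)@(13, 15): e=[7,-6,27] → ·
    (2,8)@(5, 17): e=[21,6,1] → #
    (3,8)@(7, 17): e=[21,-2,9] → ·
    (4,8)@(9, 17): e=[21,-10,17] → ·
    (5,8)@(11, 17): e=[21,-18,25] → ·
  covered (4 px):
    · · · · · · · ·
    · · · · · · · ·
    · · · · · · · ·
    · · · · · · · ·
    · · · · · · · ·
    · · · · · · · ·
    · · · · · · · ·
    · · · # # # · ·
    · · # · · · · ·
T1:
  2·area = 28  (B↔C swapped to make it positive)
  edge (4, 18)→(14, 14): d=(10,-4) top-left  bias=+0
  edge (14, 14)→(11, 18): d=(-3,4) right/bottom  bias=-1
  edge (11, 18)→(4, 18): d=(-7,0) right/bottom  bias=-1
    (6,7)@(13, 15): e=[6,1,21] → #
    (7,7)@(15, 15): e=[14,-7,21] → ·
    (3,8)@(7, 17): e=[2,19,7] → #
    (4,8)@(9, 17): e=[10,11,7] → #
    (5,8)@(11, 17): e=[18,3,7] → #
    (6,8)@(13, 17): e=[26,-5,7] → ·
  covered (4 px):
    · · · · · · · ·
    · · · · · · · ·
    · · · · · · · ·
    · · · · · · · ·
    · · · · · · · ·
    · · · · · · · ·
    · · · · · · · ·
    · · · · · · # ·
    · · · # # # · ·

Final: [6,1,21]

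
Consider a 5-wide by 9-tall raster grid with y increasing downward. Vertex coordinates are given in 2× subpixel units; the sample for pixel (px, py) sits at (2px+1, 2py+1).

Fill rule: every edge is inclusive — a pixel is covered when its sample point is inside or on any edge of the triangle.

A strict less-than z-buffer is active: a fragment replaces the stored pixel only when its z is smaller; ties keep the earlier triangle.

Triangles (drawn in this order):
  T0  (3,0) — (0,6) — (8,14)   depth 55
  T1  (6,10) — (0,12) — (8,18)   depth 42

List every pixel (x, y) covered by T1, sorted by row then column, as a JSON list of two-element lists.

T0:
  2·area = 72  (B↔C swapped to make it positive)
  edge (3, 0)→(8, 14): d=(5,14) inclusive
  edge (8, 14)→(0, 6): d=(-8,-8) inclusive
  edge (0, 6)→(3, 0): d=(3,-6) inclusive
    (1,0)@(3, 1): e=[5,64,3] → X
    (2,0)@(5, 1): e=[-23,80,15] → .
    (1,1)@(3, 3): e=[15,48,9] → X
    (2,1)@(5, 3): e=[-13,64,21] → .
    (0,2)@(1, 5): e=[53,16,3] → X
    (2,2)@(5, 5): e=[-3,48,27] → .
    (0,3)@(1, 7): e=[63,0,9] → X  [on edge]
    (2,3)@(5, 7): e=[7,32,33] → X
    (3,3)@(7, 7): e=[-21,48,45] → .
    (0,4)@(1, 9): e=[73,-16,15] → .
    (1,4)@(3, 9): e=[45,0,27] → X  [on edge]
    (3,4)@(7, 9): e=[-11,32,51] → .
    (2,5)@(5, 11): e=[27,0,45] → X  [on edge]
    (3,6)@(7, 13): e=[9,0,63] → X  [on edge]
    (4,7)@(9, 15): e=[-9,0,81] → .  [on edge]
  covered (11 px):
    . X . . .
    . X . . .
    X X . . .
    X X X . .
    . X X . .
    . . X . .
    . . . X .
    . . . . .
    . . . . .
T1:
  2·area = 52  (B↔C swapped to make it positive)
  edge (6, 10)→(8, 18): d=(2,8) inclusive
  edge (8, 18)→(0, 12): d=(-8,-6) inclusive
  edge (0, 12)→(6, 10): d=(6,-2) inclusive
    (4,4)@(9, 9): e=[-26,78,0] → .  [on edge]
    (1,5)@(3, 11): e=[26,26,0] → X  [on edge]
    (2,5)@(5, 11): e=[10,38,4] → X
    (3,5)@(7, 11): e=[-6,50,8] → .
    (1,6)@(3, 13): e=[30,10,12] → X
    (3,6)@(7, 13): e=[-2,34,20] → .
    (1,7)@(3, 15): e=[34,-6,24] → .
    (2,7)@(5, 15): e=[18,6,28] → X
    (3,7)@(7, 15): e=[2,18,32] → X
    (4,7)@(9, 15): e=[-14,30,36] → .
    (2,8)@(5, 17): e=[22,-10,40] → .
    (3,8)@(7, 17): e=[6,2,44] → X
  covered (7 px):
    . . . . .
    . . . . .
    . . . . .
    . . . . .
    . . . . .
    . X X . .
    . X X . .
    . . X X .
    . . . X .

Final: [[1,5],[2,5],[1,6],[2,6],[2,7],[3,7],[3,8]]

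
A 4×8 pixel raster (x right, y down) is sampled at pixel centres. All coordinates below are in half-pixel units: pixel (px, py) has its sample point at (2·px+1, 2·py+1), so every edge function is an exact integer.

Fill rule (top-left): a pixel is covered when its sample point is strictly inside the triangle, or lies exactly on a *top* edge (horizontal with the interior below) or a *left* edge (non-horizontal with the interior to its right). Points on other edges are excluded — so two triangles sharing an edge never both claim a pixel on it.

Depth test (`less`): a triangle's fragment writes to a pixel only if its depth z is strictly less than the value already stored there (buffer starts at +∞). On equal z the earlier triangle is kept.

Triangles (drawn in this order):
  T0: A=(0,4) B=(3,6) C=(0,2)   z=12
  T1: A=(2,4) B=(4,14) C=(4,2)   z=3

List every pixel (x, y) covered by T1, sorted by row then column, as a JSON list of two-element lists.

T0:
  2·area = 6  (B↔C swapped to make it positive)
  edge (0, 4)→(0, 2): d=(0,-2) top-left  bias=+0
  edge (0, 2)→(3, 6): d=(3,4) right/bottom  bias=-1
  edge (3, 6)→(0, 4): d=(-3,-2) top-left  bias=+0
  covered (0 px):
    · · · ·
    · · · ·
    · · · ·
    · · · ·
    · · · ·
    · · · ·
    · · · ·
    · · · ·
T1:
  2·area = 24  (B↔C swapped to make it positive)
  edge (2, 4)→(4, 2): d=(2,-2) top-left  bias=+0
  edge (4, 2)→(4, 14): d=(0,12) right/bottom  bias=-1
  edge (4, 14)→(2, 4): d=(-2,-10) top-left  bias=+0
    (2,0)@(5, 1): e=[0,-12,36] → ·  [on edge]
    (1,1)@(3, 3): e=[0,12,12] → █  [on edge]
    (2,1)@(5, 3): e=[4,-12,32] → ·
    (0,2)@(1, 5): e=[0,36,-12] → ·  [on edge]
    (1,2)@(3, 5): e=[4,12,8] → █
    (2,2)@(5, 5): e=[8,-12,28] → ·
    (1,3)@(3, 7): e=[8,12,4] → █
    (2,3)@(5, 7): e=[12,-12,24] → ·
    (1,4)@(3, 9): e=[12,12,0] → █  [on edge]
    (2,4)@(5, 9): e=[16,-12,20] → ·
    (1,5)@(3, 11): e=[16,12,-4] → ·
  covered (4 px):
    · · · ·
    · █ · ·
    · █ · ·
    · █ · ·
    · █ · ·
    · · · ·
    · · · ·
    · · · ·

Result: [[1,1],[1,2],[1,3],[1,4]]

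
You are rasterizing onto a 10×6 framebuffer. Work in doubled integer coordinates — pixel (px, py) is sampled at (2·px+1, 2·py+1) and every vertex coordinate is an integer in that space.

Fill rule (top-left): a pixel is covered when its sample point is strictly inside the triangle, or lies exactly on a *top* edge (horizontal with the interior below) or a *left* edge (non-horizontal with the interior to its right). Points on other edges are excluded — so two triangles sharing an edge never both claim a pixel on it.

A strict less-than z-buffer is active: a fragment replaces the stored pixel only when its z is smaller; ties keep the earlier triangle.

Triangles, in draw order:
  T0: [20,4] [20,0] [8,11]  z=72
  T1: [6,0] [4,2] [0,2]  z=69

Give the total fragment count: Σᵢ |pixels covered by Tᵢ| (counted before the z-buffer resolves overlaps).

T0:
  2·area = 48  (B↔C swapped to make it positive)
  edge (20, 4)→(8, 11): d=(-12,7) right/bottom  bias=-1
  edge (8, 11)→(20, 0): d=(12,-11) top-left  bias=+0
  edge (20, 0)→(20, 4): d=(0,4) right/bottom  bias=-1
    (9,0)@(19, 1): e=[43,1,4] → █
    (8,1)@(17, 3): e=[33,3,12] → █
    (7,2)@(15, 5): e=[23,5,20] → █
    (9,2)@(19, 5): e=[-5,49,4] → ·
    (6,3)@(13, 7): e=[13,7,28] → █
    (7,3)@(15, 7): e=[-1,29,20] → ·
    (8,3)@(17, 7): e=[-15,51,12] → ·
    (5,4)@(11, 9): e=[3,9,36] → █
    (6,4)@(13, 9): e=[-11,31,28] → ·
    (5,5)@(11, 11): e=[-21,33,36] → ·
  covered (7 px):
    · · · · · · · · · █
    · · · · · · · · █ █
    · · · · · · · █ █ ·
    · · · · · · █ · · ·
    · · · · · █ · · · ·
    · · · · · · · · · ·
T1:
  2·area = 8
  edge (6, 0)→(4, 2): d=(-2,2) right/bottom  bias=-1
  edge (4, 2)→(0, 2): d=(-4,0) right/bottom  bias=-1
  edge (0, 2)→(6, 0): d=(6,-2) top-left  bias=+0
    (1,0)@(3, 1): e=[4,4,0] → █  [on edge]
    (2,0)@(5, 1): e=[0,4,4] → ·  [on edge]
    (1,1)@(3, 3): e=[0,-4,12] → ·  [on edge]
    (0,2)@(1, 5): e=[0,-12,20] → ·  [on edge]
  covered (1 px):
    · █ · · · · · · · ·
    · · · · · · · · · ·
    · · · · · · · · · ·
    · · · · · · · · · ·
    · · · · · · · · · ·
    · · · · · · · · · ·

Answer: 8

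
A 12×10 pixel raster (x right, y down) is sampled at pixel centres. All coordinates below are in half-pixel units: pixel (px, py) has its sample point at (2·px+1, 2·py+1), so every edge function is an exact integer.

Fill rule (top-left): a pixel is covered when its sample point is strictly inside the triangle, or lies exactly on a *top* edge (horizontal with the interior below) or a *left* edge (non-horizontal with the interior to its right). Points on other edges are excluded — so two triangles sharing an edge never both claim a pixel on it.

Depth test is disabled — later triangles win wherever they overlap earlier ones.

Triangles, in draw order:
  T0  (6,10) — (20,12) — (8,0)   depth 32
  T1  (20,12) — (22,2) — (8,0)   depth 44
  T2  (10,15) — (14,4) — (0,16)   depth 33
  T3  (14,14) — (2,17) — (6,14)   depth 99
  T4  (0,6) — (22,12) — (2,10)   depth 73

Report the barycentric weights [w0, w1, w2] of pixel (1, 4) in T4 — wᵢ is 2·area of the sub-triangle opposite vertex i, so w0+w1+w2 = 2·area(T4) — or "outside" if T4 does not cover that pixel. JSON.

T0:
  2·area = 144  (B↔C swapped to make it positive)
  edge (6, 10)→(8, 0): d=(2,-10) top-left  bias=+0
  edge (8, 0)→(20, 12): d=(12,12) right/bottom  bias=-1
  edge (20, 12)→(6, 10): d=(-14,-2) top-left  bias=+0
    (4,0)@(9, 1): e=[12,0,132] → ·  [on edge]
    (4,1)@(9, 3): e=[16,24,104] → #
    (5,1)@(11, 3): e=[36,0,108] → ·  [on edge]
    (3,2)@(7, 5): e=[0,72,72] → #  [on edge]
    (5,2)@(11, 5): e=[40,24,80] → #
    (6,2)@(13, 5): e=[60,0,84] → ·  [on edge]
    (3,3)@(7, 7): e=[4,96,44] → #
    (6,3)@(13, 7): e=[64,24,56] → #
    (7,3)@(15, 7): e=[84,0,60] → ·  [on edge]
    (3,4)@(7, 9): e=[8,120,16] → #
    (7,4)@(15, 9): e=[88,24,32] → #
    (8,4)@(17, 9): e=[108,0,36] → ·  [on edge]
    (6,5)@(13, 11): e=[72,72,0] → #  [on edge]
    (9,5)@(19, 11): e=[132,0,12] → ·  [on edge]
    (10,6)@(21, 13): e=[156,0,-12] → ·  [on edge]
    (2,7)@(5, 15): e=[0,216,-72] → ·  [on edge]
    (11,7)@(23, 15): e=[180,0,-36] → ·  [on edge]
  covered (16 px):
    · · · · · · · · · · · ·
    · · · · # · · · · · · ·
    · · · # # # · · · · · ·
    · · · # # # # · · · · ·
    · · · # # # # # · · · ·
    · · · · · · # # # · · ·
    · · · · · · · · · · · ·
    · · · · · · · · · · · ·
    · · · · · · · · · · · ·
    · · · · · · · · · · · ·
T1:
  2·area = 144  (B↔C swapped to make it positive)
  edge (20, 12)→(8, 0): d=(-12,-12) top-left  bias=+0
  edge (8, 0)→(22, 2): d=(14,2) right/bottom  bias=-1
  edge (22, 2)→(20, 12): d=(-2,10) right/bottom  bias=-1
    (4,0)@(9, 1): e=[0,12,132] → #  [on edge]
    (5,0)@(11, 1): e=[24,8,112] → #
    (6,0)@(13, 1): e=[48,4,92] → #
    (7,0)@(15, 1): e=[72,0,72] → ·  [on edge]
    (4,1)@(9, 3): e=[-24,40,128] → ·
    (5,1)@(11, 3): e=[0,36,108] → #  [on edge]
    (7,1)@(15, 3): e=[48,28,68] → #
    (8,1)@(17, 3): e=[72,24,48] → #
    (9,1)@(19, 3): e=[96,20,28] → #
    (10,1)@(21, 3): e=[120,16,8] → #
    (11,1)@(23, 3): e=[144,12,-12] → ·
    (5,2)@(11, 5): e=[-24,64,104] → ·
    (6,2)@(13, 5): e=[0,60,84] → #  [on edge]
    (7,3)@(15, 7): e=[0,84,60] → #  [on edge]
    (10,3)@(21, 7): e=[72,72,0] → ·  [on edge]
    (8,4)@(17, 9): e=[0,108,36] → #  [on edge]
    (9,5)@(19, 11): e=[0,132,12] → #  [on edge]
    (10,6)@(21, 13): e=[0,156,-12] → ·  [on edge]
    (11,7)@(23, 15): e=[0,180,-36] → ·  [on edge]
    (9,8)@(19, 17): e=[-72,216,0] → ·  [on edge]
  covered (20 px):
    · · · · # # # · · · · ·
    · · · · · # # # # # # ·
    · · · · · · # # # # # ·
    · · · · · · · # # # · ·
    · · · · · · · · # # · ·
    · · · · · · · · · # · ·
    · · · · · · · · · · · ·
    · · · · · · · · · · · ·
    · · · · · · · · · · · ·
    · · · · · · · · · · · ·
T2:
  2·area = 106  (B↔C swapped to make it positive)
  edge (10, 15)→(0, 16): d=(-10,1) right/bottom  bias=-1
  edge (0, 16)→(14, 4): d=(14,-12) top-left  bias=+0
  edge (14, 4)→(10, 15): d=(-4,11) right/bottom  bias=-1
    (6,2)@(13, 5): e=[97,2,7] → #
    (7,2)@(15, 5): e=[95,26,-15] → ·
    (5,3)@(11, 7): e=[79,6,21] → #
    (6,3)@(13, 7): e=[77,30,-1] → ·
    (4,4)@(9, 9): e=[61,10,35] → #
    (6,4)@(13, 9): e=[57,58,-9] → ·
    (3,5)@(7, 11): e=[43,14,49] → #
    (6,5)@(13, 11): e=[37,86,-17] → ·
    (2,6)@(5, 13): e=[25,18,63] → #
    (5,6)@(11, 13): e=[19,90,-3] → ·
    (1,7)@(3, 15): e=[7,22,77] → #
    (5,7)@(11, 15): e=[-1,118,-11] → ·
  covered (14 px):
    · · · · · · · · · · · ·
    · · · · · · · · · · · ·
    · · · · · · # · · · · ·
    · · · · · # · · · · · ·
    · · · · # # · · · · · ·
    · · · # # # · · · · · ·
    · · # # # · · · · · · ·
    · # # # # · · · · · · ·
    · · · · · · · · · · · ·
    · · · · · · · · · · · ·
T3:
  2·area = 24
  edge (14, 14)→(2, 17): d=(-12,3) right/bottom  bias=-1
  edge (2, 17)→(6, 14): d=(4,-3) top-left  bias=+0
  edge (6, 14)→(14, 14): d=(8,0) top-left  bias=+0
    (2,7)@(5, 15): e=[15,1,8] → #
    (3,7)@(7, 15): e=[9,7,8] → #
    (4,7)@(9, 15): e=[3,13,8] → #
    (5,7)@(11, 15): e=[-3,19,8] → ·
    (2,8)@(5, 17): e=[-9,9,24] → ·
    (3,8)@(7, 17): e=[-15,15,24] → ·
    (4,8)@(9, 17): e=[-21,21,24] → ·
  covered (3 px):
    · · · · · · · · · · · ·
    · · · · · · · · · · · ·
    · · · · · · · · · · · ·
    · · · · · · · · · · · ·
    · · · · · · · · · · · ·
    · · · · · · · · · · · ·
    · · · · · · · · · · · ·
    · · # # # · · · · · · ·
    · · · · · · · · · · · ·
    · · · · · · · · · · · ·
T4:
  2·area = 76
  edge (0, 6)→(22, 12): d=(22,6) right/bottom  bias=-1
  edge (22, 12)→(2, 10): d=(-20,-2) top-left  bias=+0
  edge (2, 10)→(0, 6): d=(-2,-4) top-left  bias=+0
    (0,3)@(1, 7): e=[16,58,2] → #
    (1,3)@(3, 7): e=[4,62,10] → #
    (2,3)@(5, 7): e=[-8,66,18] → ·
    (0,4)@(1, 9): e=[60,18,-2] → ·
    (1,4)@(3, 9): e=[48,22,6] → #
    (2,4)@(5, 9): e=[36,26,14] → #
    (3,4)@(7, 9): e=[24,30,22] → #
    (4,4)@(9, 9): e=[12,34,30] → #
    (5,4)@(11, 9): e=[0,38,38] → ·  [on edge]
    (1,5)@(3, 11): e=[92,-18,2] → ·
    (2,5)@(5, 11): e=[80,-14,10] → ·
    (3,5)@(7, 11): e=[68,-10,18] → ·
  covered (9 px):
    · · · · · · · · · · · ·
    · · · · · · · · · · · ·
    · · · · · · · · · · · ·
    # # · · · · · · · · · ·
    · # # # # · · · · · · ·
    · · · · · · # # # · · ·
    · · · · · · · · · · · ·
    · · · · · · · · · · · ·
    · · · · · · · · · · · ·
    · · · · · · · · · · · ·

Answer: [22,6,48]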